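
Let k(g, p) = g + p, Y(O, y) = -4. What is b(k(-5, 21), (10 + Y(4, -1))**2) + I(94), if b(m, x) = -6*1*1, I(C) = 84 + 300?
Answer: 378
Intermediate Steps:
I(C) = 384
b(m, x) = -6 (b(m, x) = -6*1 = -6)
b(k(-5, 21), (10 + Y(4, -1))**2) + I(94) = -6 + 384 = 378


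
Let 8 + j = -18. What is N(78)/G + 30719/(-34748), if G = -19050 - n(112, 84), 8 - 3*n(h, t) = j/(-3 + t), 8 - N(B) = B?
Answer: -1041415441/1182920032 ≈ -0.88038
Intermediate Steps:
j = -26 (j = -8 - 18 = -26)
N(B) = 8 - B
n(h, t) = 8/3 + 26/(3*(-3 + t)) (n(h, t) = 8/3 - (-26)/(3*(-3 + t)) = 8/3 + 26/(3*(-3 + t)))
G = -4629824/243 (G = -19050 - 2*(1 + 4*84)/(3*(-3 + 84)) = -19050 - 2*(1 + 336)/(3*81) = -19050 - 2*337/(3*81) = -19050 - 1*674/243 = -19050 - 674/243 = -4629824/243 ≈ -19053.)
N(78)/G + 30719/(-34748) = (8 - 1*78)/(-4629824/243) + 30719/(-34748) = (8 - 78)*(-243/4629824) + 30719*(-1/34748) = -70*(-243/4629824) - 1807/2044 = 8505/2314912 - 1807/2044 = -1041415441/1182920032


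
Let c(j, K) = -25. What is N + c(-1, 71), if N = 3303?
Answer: 3278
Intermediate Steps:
N + c(-1, 71) = 3303 - 25 = 3278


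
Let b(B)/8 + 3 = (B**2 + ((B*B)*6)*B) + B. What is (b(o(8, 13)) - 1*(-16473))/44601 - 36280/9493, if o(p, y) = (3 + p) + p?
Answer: 1692284173/423397293 ≈ 3.9969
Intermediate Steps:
o(p, y) = 3 + 2*p
b(B) = -24 + 8*B + 8*B**2 + 48*B**3 (b(B) = -24 + 8*((B**2 + ((B*B)*6)*B) + B) = -24 + 8*((B**2 + (B**2*6)*B) + B) = -24 + 8*((B**2 + (6*B**2)*B) + B) = -24 + 8*((B**2 + 6*B**3) + B) = -24 + 8*(B + B**2 + 6*B**3) = -24 + (8*B + 8*B**2 + 48*B**3) = -24 + 8*B + 8*B**2 + 48*B**3)
(b(o(8, 13)) - 1*(-16473))/44601 - 36280/9493 = ((-24 + 8*(3 + 2*8) + 8*(3 + 2*8)**2 + 48*(3 + 2*8)**3) - 1*(-16473))/44601 - 36280/9493 = ((-24 + 8*(3 + 16) + 8*(3 + 16)**2 + 48*(3 + 16)**3) + 16473)*(1/44601) - 36280*1/9493 = ((-24 + 8*19 + 8*19**2 + 48*19**3) + 16473)*(1/44601) - 36280/9493 = ((-24 + 152 + 8*361 + 48*6859) + 16473)*(1/44601) - 36280/9493 = ((-24 + 152 + 2888 + 329232) + 16473)*(1/44601) - 36280/9493 = (332248 + 16473)*(1/44601) - 36280/9493 = 348721*(1/44601) - 36280/9493 = 348721/44601 - 36280/9493 = 1692284173/423397293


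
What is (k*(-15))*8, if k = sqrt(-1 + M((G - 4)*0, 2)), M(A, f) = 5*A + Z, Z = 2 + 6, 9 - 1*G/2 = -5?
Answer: -120*sqrt(7) ≈ -317.49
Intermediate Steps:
G = 28 (G = 18 - 2*(-5) = 18 + 10 = 28)
Z = 8
M(A, f) = 8 + 5*A (M(A, f) = 5*A + 8 = 8 + 5*A)
k = sqrt(7) (k = sqrt(-1 + (8 + 5*((28 - 4)*0))) = sqrt(-1 + (8 + 5*(24*0))) = sqrt(-1 + (8 + 5*0)) = sqrt(-1 + (8 + 0)) = sqrt(-1 + 8) = sqrt(7) ≈ 2.6458)
(k*(-15))*8 = (sqrt(7)*(-15))*8 = -15*sqrt(7)*8 = -120*sqrt(7)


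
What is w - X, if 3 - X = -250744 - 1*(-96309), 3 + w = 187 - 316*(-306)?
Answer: -57558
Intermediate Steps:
w = 96880 (w = -3 + (187 - 316*(-306)) = -3 + (187 + 96696) = -3 + 96883 = 96880)
X = 154438 (X = 3 - (-250744 - 1*(-96309)) = 3 - (-250744 + 96309) = 3 - 1*(-154435) = 3 + 154435 = 154438)
w - X = 96880 - 1*154438 = 96880 - 154438 = -57558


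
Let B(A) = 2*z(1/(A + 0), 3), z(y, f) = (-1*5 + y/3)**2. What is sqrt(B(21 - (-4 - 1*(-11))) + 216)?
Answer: sqrt(468386)/42 ≈ 16.295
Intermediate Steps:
z(y, f) = (-5 + y/3)**2 (z(y, f) = (-5 + y*(1/3))**2 = (-5 + y/3)**2)
B(A) = 2*(-15 + 1/A)**2/9 (B(A) = 2*((-15 + 1/(A + 0))**2/9) = 2*((-15 + 1/A)**2/9) = 2*(-15 + 1/A)**2/9)
sqrt(B(21 - (-4 - 1*(-11))) + 216) = sqrt(2*(-1 + 15*(21 - (-4 - 1*(-11))))**2/(9*(21 - (-4 - 1*(-11)))**2) + 216) = sqrt(2*(-1 + 15*(21 - (-4 + 11)))**2/(9*(21 - (-4 + 11))**2) + 216) = sqrt(2*(-1 + 15*(21 - 1*7))**2/(9*(21 - 1*7)**2) + 216) = sqrt(2*(-1 + 15*(21 - 7))**2/(9*(21 - 7)**2) + 216) = sqrt((2/9)*(-1 + 15*14)**2/14**2 + 216) = sqrt((2/9)*(1/196)*(-1 + 210)**2 + 216) = sqrt((2/9)*(1/196)*209**2 + 216) = sqrt((2/9)*(1/196)*43681 + 216) = sqrt(43681/882 + 216) = sqrt(234193/882) = sqrt(468386)/42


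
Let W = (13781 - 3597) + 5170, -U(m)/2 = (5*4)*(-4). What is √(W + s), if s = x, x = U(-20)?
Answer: √15514 ≈ 124.56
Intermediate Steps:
U(m) = 160 (U(m) = -2*5*4*(-4) = -40*(-4) = -2*(-80) = 160)
x = 160
s = 160
W = 15354 (W = 10184 + 5170 = 15354)
√(W + s) = √(15354 + 160) = √15514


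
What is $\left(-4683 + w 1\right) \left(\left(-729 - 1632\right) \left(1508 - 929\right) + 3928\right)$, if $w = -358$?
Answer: $6871341731$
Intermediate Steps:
$\left(-4683 + w 1\right) \left(\left(-729 - 1632\right) \left(1508 - 929\right) + 3928\right) = \left(-4683 - 358\right) \left(\left(-729 - 1632\right) \left(1508 - 929\right) + 3928\right) = \left(-4683 - 358\right) \left(\left(-2361\right) 579 + 3928\right) = - 5041 \left(-1367019 + 3928\right) = \left(-5041\right) \left(-1363091\right) = 6871341731$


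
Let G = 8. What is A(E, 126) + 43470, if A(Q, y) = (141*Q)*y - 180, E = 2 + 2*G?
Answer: 363078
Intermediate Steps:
E = 18 (E = 2 + 2*8 = 2 + 16 = 18)
A(Q, y) = -180 + 141*Q*y (A(Q, y) = 141*Q*y - 180 = -180 + 141*Q*y)
A(E, 126) + 43470 = (-180 + 141*18*126) + 43470 = (-180 + 319788) + 43470 = 319608 + 43470 = 363078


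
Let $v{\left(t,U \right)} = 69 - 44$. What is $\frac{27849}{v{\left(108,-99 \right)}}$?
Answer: $\frac{27849}{25} \approx 1114.0$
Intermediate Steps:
$v{\left(t,U \right)} = 25$ ($v{\left(t,U \right)} = 69 - 44 = 25$)
$\frac{27849}{v{\left(108,-99 \right)}} = \frac{27849}{25}$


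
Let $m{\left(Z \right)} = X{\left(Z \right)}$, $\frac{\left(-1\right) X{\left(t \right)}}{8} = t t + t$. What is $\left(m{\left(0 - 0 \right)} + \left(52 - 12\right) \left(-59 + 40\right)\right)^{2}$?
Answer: $577600$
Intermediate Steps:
$X{\left(t \right)} = - 8 t - 8 t^{2}$ ($X{\left(t \right)} = - 8 \left(t t + t\right) = - 8 \left(t^{2} + t\right) = - 8 \left(t + t^{2}\right) = - 8 t - 8 t^{2}$)
$m{\left(Z \right)} = - 8 Z \left(1 + Z\right)$
$\left(m{\left(0 - 0 \right)} + \left(52 - 12\right) \left(-59 + 40\right)\right)^{2} = \left(- 8 \left(0 - 0\right) \left(1 + \left(0 - 0\right)\right) + \left(52 - 12\right) \left(-59 + 40\right)\right)^{2} = \left(- 8 \left(0 + 0\right) \left(1 + \left(0 + 0\right)\right) + \left(52 - 12\right) \left(-19\right)\right)^{2} = \left(\left(-8\right) 0 \left(1 + 0\right) + 40 \left(-19\right)\right)^{2} = \left(\left(-8\right) 0 \cdot 1 - 760\right)^{2} = \left(0 - 760\right)^{2} = \left(-760\right)^{2} = 577600$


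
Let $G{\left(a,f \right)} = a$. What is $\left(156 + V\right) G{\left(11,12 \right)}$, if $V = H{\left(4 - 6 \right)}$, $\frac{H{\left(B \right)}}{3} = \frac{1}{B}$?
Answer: $\frac{3399}{2} \approx 1699.5$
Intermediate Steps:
$H{\left(B \right)} = \frac{3}{B}$
$V = - \frac{3}{2}$ ($V = \frac{3}{4 - 6} = \frac{3}{-2} = 3 \left(- \frac{1}{2}\right) = - \frac{3}{2} \approx -1.5$)
$\left(156 + V\right) G{\left(11,12 \right)} = \left(156 - \frac{3}{2}\right) 11 = \frac{309}{2} \cdot 11 = \frac{3399}{2}$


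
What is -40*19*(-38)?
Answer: 28880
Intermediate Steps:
-40*19*(-38) = -760*(-38) = 28880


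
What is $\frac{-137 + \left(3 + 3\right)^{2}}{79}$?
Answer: $- \frac{101}{79} \approx -1.2785$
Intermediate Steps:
$\frac{-137 + \left(3 + 3\right)^{2}}{79} = \frac{-137 + 6^{2}}{79} = \frac{-137 + 36}{79} = \frac{1}{79} \left(-101\right) = - \frac{101}{79}$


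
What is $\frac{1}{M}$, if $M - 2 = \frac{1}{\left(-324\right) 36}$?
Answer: $\frac{11664}{23327} \approx 0.50002$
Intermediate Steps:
$M = \frac{23327}{11664}$ ($M = 2 + \frac{1}{\left(-324\right) 36} = 2 + \frac{1}{-11664} = 2 - \frac{1}{11664} = \frac{23327}{11664} \approx 1.9999$)
$\frac{1}{M} = \frac{1}{\frac{23327}{11664}} = \frac{11664}{23327}$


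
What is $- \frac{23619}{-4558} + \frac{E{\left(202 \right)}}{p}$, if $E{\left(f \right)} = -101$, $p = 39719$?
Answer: $\frac{937662703}{181039202} \approx 5.1793$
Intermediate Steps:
$- \frac{23619}{-4558} + \frac{E{\left(202 \right)}}{p} = - \frac{23619}{-4558} - \frac{101}{39719} = \left(-23619\right) \left(- \frac{1}{4558}\right) - \frac{101}{39719} = \frac{23619}{4558} - \frac{101}{39719} = \frac{937662703}{181039202}$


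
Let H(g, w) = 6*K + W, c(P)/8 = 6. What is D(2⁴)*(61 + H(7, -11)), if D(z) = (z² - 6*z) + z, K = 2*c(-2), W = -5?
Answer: 111232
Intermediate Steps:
c(P) = 48 (c(P) = 8*6 = 48)
K = 96 (K = 2*48 = 96)
H(g, w) = 571 (H(g, w) = 6*96 - 5 = 576 - 5 = 571)
D(z) = z² - 5*z
D(2⁴)*(61 + H(7, -11)) = (2⁴*(-5 + 2⁴))*(61 + 571) = (16*(-5 + 16))*632 = (16*11)*632 = 176*632 = 111232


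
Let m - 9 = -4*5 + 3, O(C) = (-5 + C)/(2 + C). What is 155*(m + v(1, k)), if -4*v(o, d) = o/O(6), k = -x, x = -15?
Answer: -1550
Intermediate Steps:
k = 15 (k = -1*(-15) = 15)
O(C) = (-5 + C)/(2 + C)
v(o, d) = -2*o (v(o, d) = -o/(4*((-5 + 6)/(2 + 6))) = -o/(4*(1/8)) = -o/(4*((⅛)*1)) = -o/(4*⅛) = -o*8/4 = -2*o)
m = -8 (m = 9 + (-4*5 + 3) = 9 + (-20 + 3) = 9 - 17 = -8)
155*(m + v(1, k)) = 155*(-8 - 2*1) = 155*(-8 - 2) = 155*(-10) = -1550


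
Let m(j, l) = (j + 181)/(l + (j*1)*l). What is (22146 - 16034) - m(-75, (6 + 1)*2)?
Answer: 3166069/518 ≈ 6112.1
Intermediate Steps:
m(j, l) = (181 + j)/(l + j*l)
(22146 - 16034) - m(-75, (6 + 1)*2) = (22146 - 16034) - (181 - 75)/(((6 + 1)*2)*(1 - 75)) = 6112 - 106/((7*2)*(-74)) = 6112 - (-1)*106/(14*74) = 6112 - 1*(-53/518) = 6112 + 53/518 = 3166069/518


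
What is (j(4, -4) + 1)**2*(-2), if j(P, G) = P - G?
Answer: -162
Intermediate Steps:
(j(4, -4) + 1)**2*(-2) = ((4 - 1*(-4)) + 1)**2*(-2) = ((4 + 4) + 1)**2*(-2) = (8 + 1)**2*(-2) = 9**2*(-2) = 81*(-2) = -162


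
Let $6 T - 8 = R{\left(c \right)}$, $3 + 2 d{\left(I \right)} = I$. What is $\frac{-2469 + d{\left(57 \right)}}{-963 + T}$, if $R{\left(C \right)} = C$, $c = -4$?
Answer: $\frac{7326}{2887} \approx 2.5376$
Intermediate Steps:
$d{\left(I \right)} = - \frac{3}{2} + \frac{I}{2}$
$T = \frac{2}{3}$ ($T = \frac{4}{3} + \frac{1}{6} \left(-4\right) = \frac{4}{3} - \frac{2}{3} = \frac{2}{3} \approx 0.66667$)
$\frac{-2469 + d{\left(57 \right)}}{-963 + T} = \frac{-2469 + \left(- \frac{3}{2} + \frac{1}{2} \cdot 57\right)}{-963 + \frac{2}{3}} = \frac{-2469 + \left(- \frac{3}{2} + \frac{57}{2}\right)}{- \frac{2887}{3}} = \left(-2469 + 27\right) \left(- \frac{3}{2887}\right) = \left(-2442\right) \left(- \frac{3}{2887}\right) = \frac{7326}{2887}$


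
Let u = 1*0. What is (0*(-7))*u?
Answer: 0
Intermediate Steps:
u = 0
(0*(-7))*u = (0*(-7))*0 = 0*0 = 0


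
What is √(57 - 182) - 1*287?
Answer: -287 + 5*I*√5 ≈ -287.0 + 11.18*I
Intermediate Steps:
√(57 - 182) - 1*287 = √(-125) - 287 = 5*I*√5 - 287 = -287 + 5*I*√5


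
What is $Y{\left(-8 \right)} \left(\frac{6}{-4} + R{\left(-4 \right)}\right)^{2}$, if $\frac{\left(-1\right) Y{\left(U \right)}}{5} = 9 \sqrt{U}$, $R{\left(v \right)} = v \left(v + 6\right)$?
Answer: $- \frac{16245 i \sqrt{2}}{2} \approx - 11487.0 i$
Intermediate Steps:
$R{\left(v \right)} = v \left(6 + v\right)$
$Y{\left(U \right)} = - 45 \sqrt{U}$ ($Y{\left(U \right)} = - 5 \cdot 9 \sqrt{U} = - 45 \sqrt{U}$)
$Y{\left(-8 \right)} \left(\frac{6}{-4} + R{\left(-4 \right)}\right)^{2} = - 45 \sqrt{-8} \left(\frac{6}{-4} - 4 \left(6 - 4\right)\right)^{2} = - 45 \cdot 2 i \sqrt{2} \left(6 \left(- \frac{1}{4}\right) - 8\right)^{2} = - 90 i \sqrt{2} \left(- \frac{3}{2} - 8\right)^{2} = - 90 i \sqrt{2} \left(- \frac{19}{2}\right)^{2} = - 90 i \sqrt{2} \cdot \frac{361}{4} = - \frac{16245 i \sqrt{2}}{2}$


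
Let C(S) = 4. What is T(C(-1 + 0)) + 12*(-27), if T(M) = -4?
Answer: -328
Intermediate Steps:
T(C(-1 + 0)) + 12*(-27) = -4 + 12*(-27) = -4 - 324 = -328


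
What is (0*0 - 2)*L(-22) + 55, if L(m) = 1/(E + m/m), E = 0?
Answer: 53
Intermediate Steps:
L(m) = 1 (L(m) = 1/(0 + m/m) = 1/(0 + 1) = 1/1 = 1)
(0*0 - 2)*L(-22) + 55 = (0*0 - 2)*1 + 55 = (0 - 2)*1 + 55 = -2*1 + 55 = -2 + 55 = 53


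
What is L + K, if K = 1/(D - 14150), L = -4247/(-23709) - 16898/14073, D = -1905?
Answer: -1824315912854/1785619744545 ≈ -1.0217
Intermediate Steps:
L = -113622217/111218919 (L = -4247*(-1/23709) - 16898*1/14073 = 4247/23709 - 16898/14073 = -113622217/111218919 ≈ -1.0216)
K = -1/16055 (K = 1/(-1905 - 14150) = 1/(-16055) = -1/16055 ≈ -6.2286e-5)
L + K = -113622217/111218919 - 1/16055 = -1824315912854/1785619744545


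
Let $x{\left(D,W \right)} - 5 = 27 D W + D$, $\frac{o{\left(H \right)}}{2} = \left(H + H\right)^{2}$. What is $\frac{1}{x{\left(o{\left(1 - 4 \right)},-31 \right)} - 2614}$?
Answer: $- \frac{1}{62801} \approx -1.5923 \cdot 10^{-5}$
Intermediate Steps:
$o{\left(H \right)} = 8 H^{2}$ ($o{\left(H \right)} = 2 \left(H + H\right)^{2} = 2 \left(2 H\right)^{2} = 2 \cdot 4 H^{2} = 8 H^{2}$)
$x{\left(D,W \right)} = 5 + D + 27 D W$ ($x{\left(D,W \right)} = 5 + \left(27 D W + D\right) = 5 + \left(D + 27 D W\right) = 5 + D + 27 D W$)
$\frac{1}{x{\left(o{\left(1 - 4 \right)},-31 \right)} - 2614} = \frac{1}{\left(5 + 8 \left(1 - 4\right)^{2} + 27 \cdot 8 \left(1 - 4\right)^{2} \left(-31\right)\right) - 2614} = \frac{1}{\left(5 + 8 \left(-3\right)^{2} + 27 \cdot 8 \left(-3\right)^{2} \left(-31\right)\right) - 2614} = \frac{1}{\left(5 + 8 \cdot 9 + 27 \cdot 8 \cdot 9 \left(-31\right)\right) - 2614} = \frac{1}{\left(5 + 72 + 27 \cdot 72 \left(-31\right)\right) - 2614} = \frac{1}{\left(5 + 72 - 60264\right) - 2614} = \frac{1}{-60187 - 2614} = \frac{1}{-62801} = - \frac{1}{62801}$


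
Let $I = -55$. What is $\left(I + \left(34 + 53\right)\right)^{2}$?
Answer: $1024$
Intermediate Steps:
$\left(I + \left(34 + 53\right)\right)^{2} = \left(-55 + \left(34 + 53\right)\right)^{2} = \left(-55 + 87\right)^{2} = 32^{2} = 1024$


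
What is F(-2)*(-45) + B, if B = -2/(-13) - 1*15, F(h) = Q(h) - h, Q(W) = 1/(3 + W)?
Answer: -1948/13 ≈ -149.85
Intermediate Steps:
F(h) = 1/(3 + h) - h
B = -193/13 (B = -2*(-1/13) - 15 = 2/13 - 15 = -193/13 ≈ -14.846)
F(-2)*(-45) + B = ((1 - 1*(-2)*(3 - 2))/(3 - 2))*(-45) - 193/13 = ((1 - 1*(-2)*1)/1)*(-45) - 193/13 = (1*(1 + 2))*(-45) - 193/13 = (1*3)*(-45) - 193/13 = 3*(-45) - 193/13 = -135 - 193/13 = -1948/13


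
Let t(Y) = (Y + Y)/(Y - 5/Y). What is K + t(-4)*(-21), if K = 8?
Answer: -584/11 ≈ -53.091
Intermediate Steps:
t(Y) = 2*Y/(Y - 5/Y) (t(Y) = (2*Y)/(Y - 5/Y) = 2*Y/(Y - 5/Y))
K + t(-4)*(-21) = 8 + (2*(-4)²/(-5 + (-4)²))*(-21) = 8 + (2*16/(-5 + 16))*(-21) = 8 + (2*16/11)*(-21) = 8 + (2*16*(1/11))*(-21) = 8 + (32/11)*(-21) = 8 - 672/11 = -584/11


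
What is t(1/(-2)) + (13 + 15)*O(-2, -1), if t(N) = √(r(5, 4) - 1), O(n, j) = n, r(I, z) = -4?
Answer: -56 + I*√5 ≈ -56.0 + 2.2361*I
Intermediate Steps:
t(N) = I*√5 (t(N) = √(-4 - 1) = √(-5) = I*√5)
t(1/(-2)) + (13 + 15)*O(-2, -1) = I*√5 + (13 + 15)*(-2) = I*√5 + 28*(-2) = I*√5 - 56 = -56 + I*√5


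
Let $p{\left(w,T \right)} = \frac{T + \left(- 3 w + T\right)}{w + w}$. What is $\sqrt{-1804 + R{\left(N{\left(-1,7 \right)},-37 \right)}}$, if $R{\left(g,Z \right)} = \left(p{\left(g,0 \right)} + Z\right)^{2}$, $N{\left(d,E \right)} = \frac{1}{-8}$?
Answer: $\frac{3 i \sqrt{143}}{2} \approx 17.937 i$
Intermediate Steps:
$N{\left(d,E \right)} = - \frac{1}{8}$
$p{\left(w,T \right)} = \frac{- 3 w + 2 T}{2 w}$ ($p{\left(w,T \right)} = \frac{T + \left(T - 3 w\right)}{2 w} = \left(- 3 w + 2 T\right) \frac{1}{2 w} = \frac{- 3 w + 2 T}{2 w}$)
$R{\left(g,Z \right)} = \left(- \frac{3}{2} + Z\right)^{2}$ ($R{\left(g,Z \right)} = \left(\left(- \frac{3}{2} + \frac{0}{g}\right) + Z\right)^{2} = \left(\left(- \frac{3}{2} + 0\right) + Z\right)^{2} = \left(- \frac{3}{2} + Z\right)^{2}$)
$\sqrt{-1804 + R{\left(N{\left(-1,7 \right)},-37 \right)}} = \sqrt{-1804 + \frac{\left(-3 + 2 \left(-37\right)\right)^{2}}{4}} = \sqrt{-1804 + \frac{\left(-3 - 74\right)^{2}}{4}} = \sqrt{-1804 + \frac{\left(-77\right)^{2}}{4}} = \sqrt{-1804 + \frac{1}{4} \cdot 5929} = \sqrt{-1804 + \frac{5929}{4}} = \sqrt{- \frac{1287}{4}} = \frac{3 i \sqrt{143}}{2}$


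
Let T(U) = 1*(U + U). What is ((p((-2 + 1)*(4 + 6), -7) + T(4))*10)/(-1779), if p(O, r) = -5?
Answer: -10/593 ≈ -0.016863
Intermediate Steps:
T(U) = 2*U (T(U) = 1*(2*U) = 2*U)
((p((-2 + 1)*(4 + 6), -7) + T(4))*10)/(-1779) = ((-5 + 2*4)*10)/(-1779) = ((-5 + 8)*10)*(-1/1779) = (3*10)*(-1/1779) = 30*(-1/1779) = -10/593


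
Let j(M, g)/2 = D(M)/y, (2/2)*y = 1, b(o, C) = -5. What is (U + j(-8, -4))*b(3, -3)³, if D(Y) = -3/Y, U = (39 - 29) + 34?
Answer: -22375/4 ≈ -5593.8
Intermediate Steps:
U = 44 (U = 10 + 34 = 44)
y = 1
j(M, g) = -6/M (j(M, g) = 2*(-3/M/1) = 2*(-3/M*1) = 2*(-3/M) = -6/M)
(U + j(-8, -4))*b(3, -3)³ = (44 - 6/(-8))*(-5)³ = (44 - 6*(-⅛))*(-125) = (44 + ¾)*(-125) = (179/4)*(-125) = -22375/4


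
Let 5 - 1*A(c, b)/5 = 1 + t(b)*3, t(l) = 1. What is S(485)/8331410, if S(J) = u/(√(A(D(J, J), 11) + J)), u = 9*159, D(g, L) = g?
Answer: 1431*√10/583198700 ≈ 7.7593e-6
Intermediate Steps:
A(c, b) = 5 (A(c, b) = 25 - 5*(1 + 1*3) = 25 - 5*(1 + 3) = 25 - 5*4 = 25 - 20 = 5)
u = 1431
S(J) = 1431/√(5 + J) (S(J) = 1431/(√(5 + J)) = 1431/√(5 + J))
S(485)/8331410 = (1431/√(5 + 485))/8331410 = (1431/√490)*(1/8331410) = (1431*(√10/70))*(1/8331410) = (1431*√10/70)*(1/8331410) = 1431*√10/583198700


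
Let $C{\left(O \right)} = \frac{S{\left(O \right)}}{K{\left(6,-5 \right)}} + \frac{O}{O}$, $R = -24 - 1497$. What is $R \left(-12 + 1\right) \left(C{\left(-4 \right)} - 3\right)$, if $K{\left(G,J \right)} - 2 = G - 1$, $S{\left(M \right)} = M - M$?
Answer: $-33462$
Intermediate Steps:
$R = -1521$ ($R = -24 - 1497 = -1521$)
$S{\left(M \right)} = 0$
$K{\left(G,J \right)} = 1 + G$ ($K{\left(G,J \right)} = 2 + \left(G - 1\right) = 2 + \left(-1 + G\right) = 1 + G$)
$C{\left(O \right)} = 1$ ($C{\left(O \right)} = \frac{0}{1 + 6} + \frac{O}{O} = \frac{0}{7} + 1 = 0 \cdot \frac{1}{7} + 1 = 0 + 1 = 1$)
$R \left(-12 + 1\right) \left(C{\left(-4 \right)} - 3\right) = - 1521 \left(-12 + 1\right) \left(1 - 3\right) = - 1521 \left(\left(-11\right) \left(-2\right)\right) = \left(-1521\right) 22 = -33462$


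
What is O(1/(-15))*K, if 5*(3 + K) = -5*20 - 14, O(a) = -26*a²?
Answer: 1118/375 ≈ 2.9813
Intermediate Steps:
K = -129/5 (K = -3 + (-5*20 - 14)/5 = -3 + (-100 - 14)/5 = -3 + (⅕)*(-114) = -3 - 114/5 = -129/5 ≈ -25.800)
O(1/(-15))*K = -26*(1/(-15))²*(-129/5) = -26*(-1/15)²*(-129/5) = -26*1/225*(-129/5) = -26/225*(-129/5) = 1118/375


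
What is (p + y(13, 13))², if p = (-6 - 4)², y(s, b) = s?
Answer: 12769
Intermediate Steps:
p = 100 (p = (-10)² = 100)
(p + y(13, 13))² = (100 + 13)² = 113² = 12769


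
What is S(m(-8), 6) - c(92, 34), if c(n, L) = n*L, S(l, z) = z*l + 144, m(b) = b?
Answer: -3032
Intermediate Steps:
S(l, z) = 144 + l*z (S(l, z) = l*z + 144 = 144 + l*z)
c(n, L) = L*n
S(m(-8), 6) - c(92, 34) = (144 - 8*6) - 34*92 = (144 - 48) - 1*3128 = 96 - 3128 = -3032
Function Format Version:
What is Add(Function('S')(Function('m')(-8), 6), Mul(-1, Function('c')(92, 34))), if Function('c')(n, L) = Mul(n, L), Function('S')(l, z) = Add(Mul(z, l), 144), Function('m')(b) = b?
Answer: -3032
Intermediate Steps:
Function('S')(l, z) = Add(144, Mul(l, z)) (Function('S')(l, z) = Add(Mul(l, z), 144) = Add(144, Mul(l, z)))
Function('c')(n, L) = Mul(L, n)
Add(Function('S')(Function('m')(-8), 6), Mul(-1, Function('c')(92, 34))) = Add(Add(144, Mul(-8, 6)), Mul(-1, Mul(34, 92))) = Add(Add(144, -48), Mul(-1, 3128)) = Add(96, -3128) = -3032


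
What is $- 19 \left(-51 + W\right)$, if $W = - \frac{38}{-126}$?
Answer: $\frac{60686}{63} \approx 963.27$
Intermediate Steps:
$W = \frac{19}{63}$ ($W = \left(-38\right) \left(- \frac{1}{126}\right) = \frac{19}{63} \approx 0.30159$)
$- 19 \left(-51 + W\right) = - 19 \left(-51 + \frac{19}{63}\right) = \left(-19\right) \left(- \frac{3194}{63}\right) = \frac{60686}{63}$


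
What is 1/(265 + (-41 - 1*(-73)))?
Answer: 1/297 ≈ 0.0033670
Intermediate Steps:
1/(265 + (-41 - 1*(-73))) = 1/(265 + (-41 + 73)) = 1/(265 + 32) = 1/297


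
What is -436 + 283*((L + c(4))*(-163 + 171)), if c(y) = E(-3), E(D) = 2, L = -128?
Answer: -285700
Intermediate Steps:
c(y) = 2
-436 + 283*((L + c(4))*(-163 + 171)) = -436 + 283*((-128 + 2)*(-163 + 171)) = -436 + 283*(-126*8) = -436 + 283*(-1008) = -436 - 285264 = -285700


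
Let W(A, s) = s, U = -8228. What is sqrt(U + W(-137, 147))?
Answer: I*sqrt(8081) ≈ 89.894*I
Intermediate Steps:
sqrt(U + W(-137, 147)) = sqrt(-8228 + 147) = sqrt(-8081) = I*sqrt(8081)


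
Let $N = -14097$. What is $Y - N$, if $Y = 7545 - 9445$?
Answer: $12197$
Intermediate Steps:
$Y = -1900$ ($Y = 7545 - 9445 = -1900$)
$Y - N = -1900 - -14097 = -1900 + 14097 = 12197$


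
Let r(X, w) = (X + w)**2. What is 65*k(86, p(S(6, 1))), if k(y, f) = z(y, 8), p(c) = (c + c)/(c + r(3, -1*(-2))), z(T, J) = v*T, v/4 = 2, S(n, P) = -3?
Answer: 44720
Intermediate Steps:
v = 8 (v = 4*2 = 8)
z(T, J) = 8*T
p(c) = 2*c/(25 + c) (p(c) = (c + c)/(c + (3 - 1*(-2))**2) = (2*c)/(c + (3 + 2)**2) = (2*c)/(c + 5**2) = (2*c)/(c + 25) = (2*c)/(25 + c) = 2*c/(25 + c))
k(y, f) = 8*y
65*k(86, p(S(6, 1))) = 65*(8*86) = 65*688 = 44720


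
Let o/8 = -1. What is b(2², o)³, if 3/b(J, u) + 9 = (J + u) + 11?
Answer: -27/8 ≈ -3.3750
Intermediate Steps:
o = -8 (o = 8*(-1) = -8)
b(J, u) = 3/(2 + J + u) (b(J, u) = 3/(-9 + ((J + u) + 11)) = 3/(-9 + (11 + J + u)) = 3/(2 + J + u))
b(2², o)³ = (3/(2 + 2² - 8))³ = (3/(2 + 4 - 8))³ = (3/(-2))³ = (3*(-½))³ = (-3/2)³ = -27/8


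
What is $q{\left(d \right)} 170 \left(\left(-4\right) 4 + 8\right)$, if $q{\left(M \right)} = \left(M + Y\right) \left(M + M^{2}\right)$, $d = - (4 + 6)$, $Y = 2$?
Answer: $979200$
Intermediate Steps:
$d = -10$ ($d = \left(-1\right) 10 = -10$)
$q{\left(M \right)} = \left(2 + M\right) \left(M + M^{2}\right)$ ($q{\left(M \right)} = \left(M + 2\right) \left(M + M^{2}\right) = \left(2 + M\right) \left(M + M^{2}\right)$)
$q{\left(d \right)} 170 \left(\left(-4\right) 4 + 8\right) = - 10 \left(2 + \left(-10\right)^{2} + 3 \left(-10\right)\right) 170 \left(\left(-4\right) 4 + 8\right) = - 10 \left(2 + 100 - 30\right) 170 \left(-16 + 8\right) = \left(-10\right) 72 \cdot 170 \left(-8\right) = \left(-720\right) 170 \left(-8\right) = \left(-122400\right) \left(-8\right) = 979200$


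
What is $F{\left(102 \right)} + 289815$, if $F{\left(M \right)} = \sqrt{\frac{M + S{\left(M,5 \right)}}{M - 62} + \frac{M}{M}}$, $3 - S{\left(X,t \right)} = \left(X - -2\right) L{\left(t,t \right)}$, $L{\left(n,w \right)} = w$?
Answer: $289815 + \frac{5 i \sqrt{6}}{4} \approx 2.8982 \cdot 10^{5} + 3.0619 i$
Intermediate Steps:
$S{\left(X,t \right)} = 3 - t \left(2 + X\right)$ ($S{\left(X,t \right)} = 3 - \left(X - -2\right) t = 3 - \left(X + 2\right) t = 3 - \left(2 + X\right) t = 3 - t \left(2 + X\right)$)
$F{\left(M \right)} = \sqrt{1 + \frac{-7 - 4 M}{-62 + M}}$ ($F{\left(M \right)} = \sqrt{\frac{M - \left(7 + M 5\right)}{M - 62} + \frac{M}{M}} = \sqrt{\frac{M - \left(7 + 5 M\right)}{-62 + M} + 1} = \sqrt{\frac{-7 - 4 M}{-62 + M} + 1} = \sqrt{1 + \frac{-7 - 4 M}{-62 + M}}$)
$F{\left(102 \right)} + 289815 = \sqrt{3} \sqrt{\frac{-23 - 102}{-62 + 102}} + 289815 = \sqrt{3} \sqrt{\frac{-23 - 102}{40}} + 289815 = \sqrt{3} \sqrt{\frac{1}{40} \left(-125\right)} + 289815 = \sqrt{3} \sqrt{- \frac{25}{8}} + 289815 = \sqrt{3} \frac{5 i \sqrt{2}}{4} + 289815 = \frac{5 i \sqrt{6}}{4} + 289815 = 289815 + \frac{5 i \sqrt{6}}{4}$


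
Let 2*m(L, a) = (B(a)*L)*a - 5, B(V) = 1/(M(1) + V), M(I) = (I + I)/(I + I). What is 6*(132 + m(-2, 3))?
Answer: 1545/2 ≈ 772.50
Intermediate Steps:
M(I) = 1 (M(I) = (2*I)/((2*I)) = (2*I)*(1/(2*I)) = 1)
B(V) = 1/(1 + V)
m(L, a) = -5/2 + L*a/(2*(1 + a)) (m(L, a) = ((L/(1 + a))*a - 5)/2 = (L*a/(1 + a) - 5)/2 = (-5 + L*a/(1 + a))/2 = -5/2 + L*a/(2*(1 + a)))
6*(132 + m(-2, 3)) = 6*(132 + (-5 - 5*3 - 2*3)/(2*(1 + 3))) = 6*(132 + (½)*(-5 - 15 - 6)/4) = 6*(132 + (½)*(¼)*(-26)) = 6*(132 - 13/4) = 6*(515/4) = 1545/2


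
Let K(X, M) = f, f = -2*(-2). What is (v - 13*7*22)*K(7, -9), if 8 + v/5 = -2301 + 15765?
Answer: 261112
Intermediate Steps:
f = 4
K(X, M) = 4
v = 67280 (v = -40 + 5*(-2301 + 15765) = -40 + 5*13464 = -40 + 67320 = 67280)
(v - 13*7*22)*K(7, -9) = (67280 - 13*7*22)*4 = (67280 - 91*22)*4 = (67280 - 1*2002)*4 = (67280 - 2002)*4 = 65278*4 = 261112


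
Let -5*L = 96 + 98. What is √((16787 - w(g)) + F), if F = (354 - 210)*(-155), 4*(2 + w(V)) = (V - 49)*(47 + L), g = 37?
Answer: 2*I*√34415/5 ≈ 74.205*I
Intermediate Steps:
L = -194/5 (L = -(96 + 98)/5 = -⅕*194 = -194/5 ≈ -38.800)
w(V) = -2049/20 + 41*V/20 (w(V) = -2 + ((V - 49)*(47 - 194/5))/4 = -2 + ((-49 + V)*(41/5))/4 = -2 + (-2009/5 + 41*V/5)/4 = -2 + (-2009/20 + 41*V/20) = -2049/20 + 41*V/20)
F = -22320 (F = 144*(-155) = -22320)
√((16787 - w(g)) + F) = √((16787 - (-2049/20 + (41/20)*37)) - 22320) = √((16787 - (-2049/20 + 1517/20)) - 22320) = √((16787 - 1*(-133/5)) - 22320) = √((16787 + 133/5) - 22320) = √(84068/5 - 22320) = √(-27532/5) = 2*I*√34415/5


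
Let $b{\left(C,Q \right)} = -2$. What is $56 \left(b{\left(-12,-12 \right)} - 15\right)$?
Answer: $-952$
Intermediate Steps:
$56 \left(b{\left(-12,-12 \right)} - 15\right) = 56 \left(-2 - 15\right) = 56 \left(-17\right) = -952$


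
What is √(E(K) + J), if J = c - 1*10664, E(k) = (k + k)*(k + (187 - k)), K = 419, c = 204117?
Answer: √350159 ≈ 591.74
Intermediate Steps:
E(k) = 374*k (E(k) = (2*k)*187 = 374*k)
J = 193453 (J = 204117 - 1*10664 = 204117 - 10664 = 193453)
√(E(K) + J) = √(374*419 + 193453) = √(156706 + 193453) = √350159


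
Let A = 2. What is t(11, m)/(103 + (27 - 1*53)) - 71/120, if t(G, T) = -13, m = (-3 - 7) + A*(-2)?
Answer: -7027/9240 ≈ -0.76050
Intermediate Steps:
m = -14 (m = (-3 - 7) + 2*(-2) = -10 - 4 = -14)
t(11, m)/(103 + (27 - 1*53)) - 71/120 = -13/(103 + (27 - 1*53)) - 71/120 = -13/(103 + (27 - 53)) - 71*1/120 = -13/(103 - 26) - 71/120 = -13/77 - 71/120 = -7027/9240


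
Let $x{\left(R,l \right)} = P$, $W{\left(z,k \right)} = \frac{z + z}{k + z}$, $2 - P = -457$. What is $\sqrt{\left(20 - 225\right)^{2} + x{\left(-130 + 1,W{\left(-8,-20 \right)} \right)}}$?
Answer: $2 \sqrt{10621} \approx 206.12$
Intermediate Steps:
$P = 459$ ($P = 2 - -457 = 2 + 457 = 459$)
$W{\left(z,k \right)} = \frac{2 z}{k + z}$
$x{\left(R,l \right)} = 459$
$\sqrt{\left(20 - 225\right)^{2} + x{\left(-130 + 1,W{\left(-8,-20 \right)} \right)}} = \sqrt{\left(20 - 225\right)^{2} + 459} = \sqrt{\left(-205\right)^{2} + 459} = \sqrt{42025 + 459} = \sqrt{42484} = 2 \sqrt{10621}$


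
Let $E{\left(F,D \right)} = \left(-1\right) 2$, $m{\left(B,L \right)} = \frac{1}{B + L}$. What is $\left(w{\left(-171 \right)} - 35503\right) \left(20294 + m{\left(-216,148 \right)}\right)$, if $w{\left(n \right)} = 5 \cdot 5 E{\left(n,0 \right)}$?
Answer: $- \frac{49062820023}{68} \approx -7.2151 \cdot 10^{8}$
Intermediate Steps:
$E{\left(F,D \right)} = -2$
$w{\left(n \right)} = -50$ ($w{\left(n \right)} = 5 \cdot 5 \left(-2\right) = 25 \left(-2\right) = -50$)
$\left(w{\left(-171 \right)} - 35503\right) \left(20294 + m{\left(-216,148 \right)}\right) = \left(-50 - 35503\right) \left(20294 + \frac{1}{-216 + 148}\right) = - 35553 \left(20294 + \frac{1}{-68}\right) = - 35553 \left(20294 - \frac{1}{68}\right) = \left(-35553\right) \frac{1379991}{68} = - \frac{49062820023}{68}$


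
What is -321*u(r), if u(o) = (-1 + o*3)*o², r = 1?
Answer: -642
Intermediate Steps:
u(o) = o²*(-1 + 3*o) (u(o) = (-1 + 3*o)*o² = o²*(-1 + 3*o))
-321*u(r) = -321*1²*(-1 + 3*1) = -321*(-1 + 3) = -321*2 = -642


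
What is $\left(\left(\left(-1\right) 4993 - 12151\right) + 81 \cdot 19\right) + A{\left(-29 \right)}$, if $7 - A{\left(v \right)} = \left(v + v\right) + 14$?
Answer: $-15554$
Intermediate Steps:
$A{\left(v \right)} = -7 - 2 v$ ($A{\left(v \right)} = 7 - \left(\left(v + v\right) + 14\right) = 7 - \left(2 v + 14\right) = 7 - \left(14 + 2 v\right) = -7 - 2 v$)
$\left(\left(\left(-1\right) 4993 - 12151\right) + 81 \cdot 19\right) + A{\left(-29 \right)} = \left(\left(\left(-1\right) 4993 - 12151\right) + 81 \cdot 19\right) - -51 = \left(\left(-4993 - 12151\right) + 1539\right) + \left(-7 + 58\right) = \left(-17144 + 1539\right) + 51 = -15605 + 51 = -15554$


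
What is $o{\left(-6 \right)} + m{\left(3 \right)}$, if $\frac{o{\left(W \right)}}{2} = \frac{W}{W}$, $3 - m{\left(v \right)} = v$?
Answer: $2$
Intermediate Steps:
$m{\left(v \right)} = 3 - v$
$o{\left(W \right)} = 2$ ($o{\left(W \right)} = 2 \frac{W}{W} = 2 \cdot 1 = 2$)
$o{\left(-6 \right)} + m{\left(3 \right)} = 2 + \left(3 - 3\right) = 2 + 0 = 2$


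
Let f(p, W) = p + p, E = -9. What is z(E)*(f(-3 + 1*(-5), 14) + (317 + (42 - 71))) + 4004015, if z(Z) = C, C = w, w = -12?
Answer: 4000751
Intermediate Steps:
f(p, W) = 2*p
C = -12
z(Z) = -12
z(E)*(f(-3 + 1*(-5), 14) + (317 + (42 - 71))) + 4004015 = -12*(2*(-3 + 1*(-5)) + (317 + (42 - 71))) + 4004015 = -12*(2*(-3 - 5) + (317 - 29)) + 4004015 = -12*(2*(-8) + 288) + 4004015 = -12*(-16 + 288) + 4004015 = -12*272 + 4004015 = -3264 + 4004015 = 4000751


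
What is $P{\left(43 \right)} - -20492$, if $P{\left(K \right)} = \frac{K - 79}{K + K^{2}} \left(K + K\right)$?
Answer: $\frac{225394}{11} \approx 20490.0$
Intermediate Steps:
$P{\left(K \right)} = \frac{2 K \left(-79 + K\right)}{K + K^{2}}$ ($P{\left(K \right)} = \frac{-79 + K}{K + K^{2}} \cdot 2 K = \frac{2 K \left(-79 + K\right)}{K + K^{2}}$)
$P{\left(43 \right)} - -20492 = \frac{2 \left(-79 + 43\right)}{1 + 43} - -20492 = 2 \cdot \frac{1}{44} \left(-36\right) + 20492 = - \frac{18}{11} + 20492 = \frac{225394}{11}$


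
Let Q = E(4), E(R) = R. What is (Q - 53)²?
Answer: 2401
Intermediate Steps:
Q = 4
(Q - 53)² = (4 - 53)² = (-49)² = 2401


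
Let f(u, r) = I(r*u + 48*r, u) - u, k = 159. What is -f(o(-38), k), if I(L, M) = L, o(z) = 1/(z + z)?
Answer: -289937/38 ≈ -7629.9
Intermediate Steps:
o(z) = 1/(2*z)
f(u, r) = -u + 48*r + r*u (f(u, r) = (r*u + 48*r) - u = (48*r + r*u) - u = -u + 48*r + r*u)
-f(o(-38), k) = -(-1/(2*(-38)) + 159*(48 + (1/2)/(-38))) = -(-(-1)/(2*38) + 159*(48 + (1/2)*(-1/38))) = -(-1*(-1/76) + 159*(48 - 1/76)) = -(1/76 + 159*(3647/76)) = -(1/76 + 579873/76) = -1*289937/38 = -289937/38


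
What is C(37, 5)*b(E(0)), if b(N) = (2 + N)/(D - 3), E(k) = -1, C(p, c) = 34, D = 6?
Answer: 34/3 ≈ 11.333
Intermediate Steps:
b(N) = 2/3 + N/3 (b(N) = (2 + N)/(6 - 3) = (2 + N)/3 = (2 + N)*(1/3) = 2/3 + N/3)
C(37, 5)*b(E(0)) = 34*(2/3 + (1/3)*(-1)) = 34*(2/3 - 1/3) = 34*(1/3) = 34/3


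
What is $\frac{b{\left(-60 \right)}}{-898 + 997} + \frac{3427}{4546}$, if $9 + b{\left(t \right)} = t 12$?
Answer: $- \frac{330529}{50006} \approx -6.6098$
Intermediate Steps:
$b{\left(t \right)} = -9 + 12 t$ ($b{\left(t \right)} = -9 + t 12 = -9 + 12 t$)
$\frac{b{\left(-60 \right)}}{-898 + 997} + \frac{3427}{4546} = \frac{-9 + 12 \left(-60\right)}{-898 + 997} + \frac{3427}{4546} = \frac{-9 - 720}{99} + 3427 \cdot \frac{1}{4546} = \left(-729\right) \frac{1}{99} + \frac{3427}{4546} = - \frac{81}{11} + \frac{3427}{4546} = - \frac{330529}{50006}$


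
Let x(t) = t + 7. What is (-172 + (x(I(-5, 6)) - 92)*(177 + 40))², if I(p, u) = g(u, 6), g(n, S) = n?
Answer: 299809225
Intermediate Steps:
I(p, u) = u
x(t) = 7 + t
(-172 + (x(I(-5, 6)) - 92)*(177 + 40))² = (-172 + ((7 + 6) - 92)*(177 + 40))² = (-172 + (13 - 92)*217)² = (-172 - 79*217)² = (-172 - 17143)² = (-17315)² = 299809225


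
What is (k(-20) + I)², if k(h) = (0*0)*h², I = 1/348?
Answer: 1/121104 ≈ 8.2574e-6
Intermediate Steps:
I = 1/348 ≈ 0.0028736
k(h) = 0 (k(h) = 0*h² = 0)
(k(-20) + I)² = (0 + 1/348)² = (1/348)² = 1/121104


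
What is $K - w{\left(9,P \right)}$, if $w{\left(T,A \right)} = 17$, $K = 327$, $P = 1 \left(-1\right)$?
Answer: $310$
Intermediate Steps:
$P = -1$
$K - w{\left(9,P \right)} = 327 - 17 = 310$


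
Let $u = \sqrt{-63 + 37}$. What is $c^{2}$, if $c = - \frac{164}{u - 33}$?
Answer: $\frac{26896}{\left(33 - i \sqrt{26}\right)^{2}} \approx 22.997 + 7.2806 i$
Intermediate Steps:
$u = i \sqrt{26}$ ($u = \sqrt{-26} = i \sqrt{26} \approx 5.099 i$)
$c = - \frac{164}{-33 + i \sqrt{26}}$ ($c = - \frac{164}{i \sqrt{26} - 33} = - \frac{164}{-33 + i \sqrt{26}} \approx 4.8538 + 0.74999 i$)
$c^{2} = \left(\frac{5412}{1115} + \frac{164 i \sqrt{26}}{1115}\right)^{2}$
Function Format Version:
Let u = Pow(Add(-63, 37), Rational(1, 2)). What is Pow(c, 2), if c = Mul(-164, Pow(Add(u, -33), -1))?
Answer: Mul(26896, Pow(Add(33, Mul(-1, I, Pow(26, Rational(1, 2)))), -2)) ≈ Add(22.997, Mul(7.2806, I))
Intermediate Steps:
u = Mul(I, Pow(26, Rational(1, 2))) (u = Pow(-26, Rational(1, 2)) = Mul(I, Pow(26, Rational(1, 2))) ≈ Mul(5.0990, I))
c = Mul(-164, Pow(Add(-33, Mul(I, Pow(26, Rational(1, 2)))), -1)) (c = Mul(-164, Pow(Add(Mul(I, Pow(26, Rational(1, 2))), -33), -1)) = Mul(-164, Pow(Add(-33, Mul(I, Pow(26, Rational(1, 2)))), -1)) ≈ Add(4.8538, Mul(0.74999, I)))
Pow(c, 2) = Pow(Add(Rational(5412, 1115), Mul(Rational(164, 1115), I, Pow(26, Rational(1, 2)))), 2)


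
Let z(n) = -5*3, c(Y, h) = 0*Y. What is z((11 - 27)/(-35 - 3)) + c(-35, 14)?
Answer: -15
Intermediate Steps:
c(Y, h) = 0
z(n) = -15
z((11 - 27)/(-35 - 3)) + c(-35, 14) = -15 + 0 = -15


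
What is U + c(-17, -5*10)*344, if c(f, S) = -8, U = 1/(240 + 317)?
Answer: -1532863/557 ≈ -2752.0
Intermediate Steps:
U = 1/557 ≈ 0.0017953
U + c(-17, -5*10)*344 = 1/557 - 8*344 = 1/557 - 2752 = -1532863/557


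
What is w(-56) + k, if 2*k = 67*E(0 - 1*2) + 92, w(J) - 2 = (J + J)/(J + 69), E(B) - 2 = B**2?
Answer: 3125/13 ≈ 240.38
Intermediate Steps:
E(B) = 2 + B**2
w(J) = 2 + 2*J/(69 + J) (w(J) = 2 + (J + J)/(J + 69) = 2 + (2*J)/(69 + J) = 2 + 2*J/(69 + J))
k = 247 (k = (67*(2 + (0 - 1*2)**2) + 92)/2 = (67*(2 + (0 - 2)**2) + 92)/2 = (67*(2 + (-2)**2) + 92)/2 = (67*(2 + 4) + 92)/2 = (67*6 + 92)/2 = (402 + 92)/2 = (1/2)*494 = 247)
w(-56) + k = 2*(69 + 2*(-56))/(69 - 56) + 247 = 2*(69 - 112)/13 + 247 = 2*(1/13)*(-43) + 247 = -86/13 + 247 = 3125/13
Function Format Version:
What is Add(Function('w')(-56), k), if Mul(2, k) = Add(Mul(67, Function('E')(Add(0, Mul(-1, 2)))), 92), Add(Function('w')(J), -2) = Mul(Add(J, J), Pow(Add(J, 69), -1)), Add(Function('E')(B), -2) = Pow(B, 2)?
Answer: Rational(3125, 13) ≈ 240.38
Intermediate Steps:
Function('E')(B) = Add(2, Pow(B, 2))
Function('w')(J) = Add(2, Mul(2, J, Pow(Add(69, J), -1))) (Function('w')(J) = Add(2, Mul(Add(J, J), Pow(Add(J, 69), -1))) = Add(2, Mul(Mul(2, J), Pow(Add(69, J), -1))) = Add(2, Mul(2, J, Pow(Add(69, J), -1))))
k = 247 (k = Mul(Rational(1, 2), Add(Mul(67, Add(2, Pow(Add(0, Mul(-1, 2)), 2))), 92)) = Mul(Rational(1, 2), Add(Mul(67, Add(2, Pow(Add(0, -2), 2))), 92)) = Mul(Rational(1, 2), Add(Mul(67, Add(2, Pow(-2, 2))), 92)) = Mul(Rational(1, 2), Add(Mul(67, Add(2, 4)), 92)) = Mul(Rational(1, 2), Add(Mul(67, 6), 92)) = Mul(Rational(1, 2), Add(402, 92)) = Mul(Rational(1, 2), 494) = 247)
Add(Function('w')(-56), k) = Add(Mul(2, Pow(Add(69, -56), -1), Add(69, Mul(2, -56))), 247) = Add(Mul(2, Pow(13, -1), Add(69, -112)), 247) = Add(Mul(2, Rational(1, 13), -43), 247) = Add(Rational(-86, 13), 247) = Rational(3125, 13)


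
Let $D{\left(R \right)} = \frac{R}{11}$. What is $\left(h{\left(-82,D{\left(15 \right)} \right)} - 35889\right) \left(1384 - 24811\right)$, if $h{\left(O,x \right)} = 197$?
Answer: $836156484$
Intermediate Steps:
$D{\left(R \right)} = \frac{R}{11}$ ($D{\left(R \right)} = R \frac{1}{11} = \frac{R}{11}$)
$\left(h{\left(-82,D{\left(15 \right)} \right)} - 35889\right) \left(1384 - 24811\right) = \left(197 - 35889\right) \left(1384 - 24811\right) = \left(-35692\right) \left(-23427\right) = 836156484$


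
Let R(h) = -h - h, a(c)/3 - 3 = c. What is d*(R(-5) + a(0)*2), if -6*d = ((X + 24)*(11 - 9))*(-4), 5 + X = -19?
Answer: 0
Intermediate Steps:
a(c) = 9 + 3*c
R(h) = -2*h
X = -24 (X = -5 - 19 = -24)
d = 0 (d = -(-24 + 24)*(11 - 9)*(-4)/6 = -0*2*(-4)/6 = -0*(-4) = -⅙*0 = 0)
d*(R(-5) + a(0)*2) = 0*(-2*(-5) + (9 + 3*0)*2) = 0*(10 + (9 + 0)*2) = 0*(10 + 9*2) = 0*(10 + 18) = 0*28 = 0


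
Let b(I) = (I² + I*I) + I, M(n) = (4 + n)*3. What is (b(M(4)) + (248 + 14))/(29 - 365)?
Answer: -719/168 ≈ -4.2798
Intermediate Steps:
M(n) = 12 + 3*n
b(I) = I + 2*I² (b(I) = (I² + I²) + I = 2*I² + I = I + 2*I²)
(b(M(4)) + (248 + 14))/(29 - 365) = ((12 + 3*4)*(1 + 2*(12 + 3*4)) + (248 + 14))/(29 - 365) = ((12 + 12)*(1 + 2*(12 + 12)) + 262)/(-336) = (24*(1 + 2*24) + 262)*(-1/336) = (24*(1 + 48) + 262)*(-1/336) = (24*49 + 262)*(-1/336) = (1176 + 262)*(-1/336) = 1438*(-1/336) = -719/168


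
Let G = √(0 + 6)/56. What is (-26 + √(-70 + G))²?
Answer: (728 - I*√14*√(3920 - √6))²/784 ≈ 606.04 - 434.93*I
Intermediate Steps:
G = √6/56 (G = √6*(1/56) = √6/56 ≈ 0.043741)
(-26 + √(-70 + G))² = (-26 + √(-70 + √6/56))²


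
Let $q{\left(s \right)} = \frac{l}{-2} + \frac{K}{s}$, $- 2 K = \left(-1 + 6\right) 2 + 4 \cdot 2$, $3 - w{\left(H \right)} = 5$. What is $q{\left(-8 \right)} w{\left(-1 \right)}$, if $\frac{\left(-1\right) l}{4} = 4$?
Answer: $- \frac{73}{4} \approx -18.25$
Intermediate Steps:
$w{\left(H \right)} = -2$ ($w{\left(H \right)} = 3 - 5 = -2$)
$l = -16$ ($l = \left(-4\right) 4 = -16$)
$K = -9$ ($K = - \frac{\left(-1 + 6\right) 2 + 4 \cdot 2}{2} = - \frac{5 \cdot 2 + 8}{2} = - \frac{10 + 8}{2} = \left(- \frac{1}{2}\right) 18 = -9$)
$q{\left(s \right)} = 8 - \frac{9}{s}$ ($q{\left(s \right)} = - \frac{16}{-2} - \frac{9}{s} = \left(-16\right) \left(- \frac{1}{2}\right) - \frac{9}{s} = 8 - \frac{9}{s}$)
$q{\left(-8 \right)} w{\left(-1 \right)} = \left(8 - \frac{9}{-8}\right) \left(-2\right) = \left(8 - - \frac{9}{8}\right) \left(-2\right) = \left(8 + \frac{9}{8}\right) \left(-2\right) = \frac{73}{8} \left(-2\right) = - \frac{73}{4}$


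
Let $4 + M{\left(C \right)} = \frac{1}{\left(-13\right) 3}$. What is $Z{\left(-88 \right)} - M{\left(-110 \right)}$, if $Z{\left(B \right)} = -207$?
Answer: $- \frac{7916}{39} \approx -202.97$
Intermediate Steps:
$M{\left(C \right)} = - \frac{157}{39}$ ($M{\left(C \right)} = -4 + \frac{1}{\left(-13\right) 3} = -4 + \frac{1}{-39} = -4 - \frac{1}{39} = - \frac{157}{39}$)
$Z{\left(-88 \right)} - M{\left(-110 \right)} = -207 - - \frac{157}{39} = -207 + \frac{157}{39} = - \frac{7916}{39}$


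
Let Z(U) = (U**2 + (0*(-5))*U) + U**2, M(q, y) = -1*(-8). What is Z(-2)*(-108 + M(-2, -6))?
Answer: -800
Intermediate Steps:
M(q, y) = 8
Z(U) = 2*U**2 (Z(U) = (U**2 + 0*U) + U**2 = (U**2 + 0) + U**2 = U**2 + U**2 = 2*U**2)
Z(-2)*(-108 + M(-2, -6)) = (2*(-2)**2)*(-108 + 8) = (2*4)*(-100) = 8*(-100) = -800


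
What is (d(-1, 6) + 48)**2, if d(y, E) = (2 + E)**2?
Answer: 12544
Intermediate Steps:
(d(-1, 6) + 48)**2 = ((2 + 6)**2 + 48)**2 = (8**2 + 48)**2 = (64 + 48)**2 = 112**2 = 12544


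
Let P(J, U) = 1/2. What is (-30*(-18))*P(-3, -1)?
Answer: 270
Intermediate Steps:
P(J, U) = ½
(-30*(-18))*P(-3, -1) = -30*(-18)*(½) = 540*(½) = 270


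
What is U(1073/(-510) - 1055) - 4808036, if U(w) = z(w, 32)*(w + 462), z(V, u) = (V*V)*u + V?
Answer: -1411705048206173597/66325500 ≈ -2.1284e+10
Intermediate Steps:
z(V, u) = V + u*V² (z(V, u) = V²*u + V = u*V² + V = V + u*V²)
U(w) = w*(1 + 32*w)*(462 + w) (U(w) = (w*(1 + w*32))*(w + 462) = (w*(1 + 32*w))*(462 + w) = w*(1 + 32*w)*(462 + w))
U(1073/(-510) - 1055) - 4808036 = (1073/(-510) - 1055)*(1 + 32*(1073/(-510) - 1055))*(462 + (1073/(-510) - 1055)) - 4808036 = (1073*(-1/510) - 1055)*(1 + 32*(1073*(-1/510) - 1055))*(462 + (1073*(-1/510) - 1055)) - 4808036 = (-1073/510 - 1055)*(1 + 32*(-1073/510 - 1055))*(462 + (-1073/510 - 1055)) - 4808036 = -539123*(1 + 32*(-539123/510))*(462 - 539123/510)/510 - 4808036 = -539123/510*(1 - 8625968/255)*(-303503/510) - 4808036 = -539123/510*(-8625713/255)*(-303503/510) - 4808036 = -1411386152814455597/66325500 - 4808036 = -1411705048206173597/66325500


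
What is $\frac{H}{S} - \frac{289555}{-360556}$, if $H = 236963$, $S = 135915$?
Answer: $\frac{1048683187}{411806460} \approx 2.5465$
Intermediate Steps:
$\frac{H}{S} - \frac{289555}{-360556} = \frac{236963}{135915} - \frac{289555}{-360556} = 236963 \cdot \frac{1}{135915} - - \frac{41365}{51508} = \frac{13939}{7995} + \frac{41365}{51508} = \frac{1048683187}{411806460}$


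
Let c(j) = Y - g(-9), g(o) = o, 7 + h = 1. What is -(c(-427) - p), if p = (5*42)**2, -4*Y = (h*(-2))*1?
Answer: 44094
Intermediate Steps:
h = -6 (h = -7 + 1 = -6)
Y = -3 (Y = -(-6*(-2))/4 = -3 ≈ -3.0000)
p = 44100 (p = 210**2 = 44100)
c(j) = 6 (c(j) = -3 - 1*(-9) = -3 + 9 = 6)
-(c(-427) - p) = -(6 - 1*44100) = -(6 - 44100) = -1*(-44094) = 44094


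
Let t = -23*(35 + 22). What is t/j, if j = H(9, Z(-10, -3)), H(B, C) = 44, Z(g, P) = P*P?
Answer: -1311/44 ≈ -29.795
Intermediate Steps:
Z(g, P) = P²
j = 44
t = -1311 (t = -23*57 = -1311)
t/j = -1311/44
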